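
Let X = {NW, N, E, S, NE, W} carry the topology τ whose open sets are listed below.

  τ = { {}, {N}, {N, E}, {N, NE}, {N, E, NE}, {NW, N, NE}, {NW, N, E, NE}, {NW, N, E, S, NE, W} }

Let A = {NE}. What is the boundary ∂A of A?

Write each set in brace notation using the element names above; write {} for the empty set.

{NW, S, NE, W}

opens ⊆ A: {}; union → int = {}
complement {NW, N, E, S, W}; its interior {N, E}; cl(A) = X∖{N, E} = {NW, S, NE, W}
boundary = {NW, S, NE, W} ∖ {} = {NW, S, NE, W}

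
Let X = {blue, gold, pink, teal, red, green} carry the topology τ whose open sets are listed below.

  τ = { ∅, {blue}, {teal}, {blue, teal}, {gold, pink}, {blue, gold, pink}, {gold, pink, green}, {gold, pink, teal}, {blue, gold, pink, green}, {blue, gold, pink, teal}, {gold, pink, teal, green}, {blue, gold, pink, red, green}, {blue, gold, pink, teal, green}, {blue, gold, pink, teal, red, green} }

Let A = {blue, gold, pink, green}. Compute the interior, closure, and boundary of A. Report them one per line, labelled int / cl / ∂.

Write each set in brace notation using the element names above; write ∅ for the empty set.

int(A) = {blue, gold, pink, green}
cl(A)  = {blue, gold, pink, red, green}
∂A     = {red}

interior: largest open inside A is {blue, gold, pink, green} (from ∅, {blue}, {gold, pink}, {gold, pink, green}, {blue, gold, pink}, {blue, gold, pink, green})
cl via duality: int({teal, red}) = {teal}, so X∖{teal} = {blue, gold, pink, red, green}
cl∖int = {red}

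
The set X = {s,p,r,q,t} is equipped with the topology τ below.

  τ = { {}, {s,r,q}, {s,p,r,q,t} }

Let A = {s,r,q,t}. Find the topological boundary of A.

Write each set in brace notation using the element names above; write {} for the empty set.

{p,t}

U open, U⊆A: {}, {s,r,q}. int(A) = ⋃ = {s,r,q}
X∖A={p}, int(X∖A)={}, hence cl(A)={s,p,r,q,t}
∂A: remove int from cl → {p,t}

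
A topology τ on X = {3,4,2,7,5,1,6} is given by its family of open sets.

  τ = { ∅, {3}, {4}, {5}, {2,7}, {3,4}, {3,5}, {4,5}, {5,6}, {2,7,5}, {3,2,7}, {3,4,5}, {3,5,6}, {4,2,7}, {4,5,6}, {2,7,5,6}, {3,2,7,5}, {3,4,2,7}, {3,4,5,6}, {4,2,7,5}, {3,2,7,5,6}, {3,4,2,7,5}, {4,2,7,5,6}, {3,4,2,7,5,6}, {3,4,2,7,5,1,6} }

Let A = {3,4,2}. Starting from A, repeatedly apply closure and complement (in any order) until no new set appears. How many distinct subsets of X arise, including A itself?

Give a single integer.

10

complement {7,5,1,6}; its interior {5,6}; cl(A) = X∖{5,6} = {3,4,2,7,1}
With k = closure, c = complement:
  1. A     = {3,4,2}
  2. kA    = {3,4,2,7,1}
  3. cA    = {7,5,1,6}
  4. ckA   = {5,6}
  5. kcA   = {2,7,5,1,6}
  6. kckA  = {5,1,6}
  7. ckcA  = {3,4}
  8. ckckA = {3,4,2,7}
  9. kckcA = {3,4,1}
  10. ckckcA = {2,7,5,6}
k, c of each give nothing new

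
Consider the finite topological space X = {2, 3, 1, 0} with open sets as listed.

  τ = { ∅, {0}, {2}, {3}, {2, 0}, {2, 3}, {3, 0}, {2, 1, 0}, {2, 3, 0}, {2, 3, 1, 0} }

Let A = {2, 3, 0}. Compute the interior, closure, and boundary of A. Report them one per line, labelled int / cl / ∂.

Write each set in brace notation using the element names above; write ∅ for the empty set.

open subsets of A: ∅, {0}, {2}, {3}, {3, 0}, {2, 0}, {2, 3}, {2, 3, 0}; so int(A) = {2, 3, 0}
closure: X∖int(X∖A) = X∖∅ = {2, 3, 1, 0}
∂A = {2, 3, 1, 0} minus {2, 3, 0} = {1}

int(A) = {2, 3, 0}
cl(A)  = {2, 3, 1, 0}
∂A     = {1}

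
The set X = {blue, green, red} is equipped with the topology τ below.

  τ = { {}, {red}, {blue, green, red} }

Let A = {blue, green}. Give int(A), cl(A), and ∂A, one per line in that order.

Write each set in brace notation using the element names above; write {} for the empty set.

int(A) = {}
cl(A)  = {blue, green}
∂A     = {blue, green}

U open, U⊆A: {}. int(A) = ⋃ = {}
X∖A={red}, int(X∖A)={red}, hence cl(A)={blue, green}
∂A: remove int from cl → {blue, green}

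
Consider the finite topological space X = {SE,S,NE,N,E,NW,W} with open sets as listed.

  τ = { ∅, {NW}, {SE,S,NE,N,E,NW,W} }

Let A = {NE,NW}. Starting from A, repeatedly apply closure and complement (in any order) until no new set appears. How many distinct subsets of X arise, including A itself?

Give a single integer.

6

cl via duality: int({SE,S,N,E,W}) = ∅, so X∖∅ = {SE,S,NE,N,E,NW,W}
Write k for closure, c for complement:
  1. A     = {NE,NW}
  2. kA    = {SE,S,NE,N,E,NW,W}
  3. cA    = {SE,S,N,E,W}
  4. ckA   = ∅
  5. kcA   = {SE,S,NE,N,E,W}
  6. ckcA  = {NW}
applying k or c yields no new set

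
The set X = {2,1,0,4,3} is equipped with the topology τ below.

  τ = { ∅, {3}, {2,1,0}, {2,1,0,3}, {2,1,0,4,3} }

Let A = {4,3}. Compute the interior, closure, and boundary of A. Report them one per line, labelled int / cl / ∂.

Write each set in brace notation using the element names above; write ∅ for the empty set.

opens ⊆ A: ∅, {3}; union → int = {3}
complement {2,1,0}; its interior {2,1,0}; cl(A) = X∖{2,1,0} = {4,3}
boundary = {4,3} ∖ {3} = {4}

int(A) = {3}
cl(A)  = {4,3}
∂A     = {4}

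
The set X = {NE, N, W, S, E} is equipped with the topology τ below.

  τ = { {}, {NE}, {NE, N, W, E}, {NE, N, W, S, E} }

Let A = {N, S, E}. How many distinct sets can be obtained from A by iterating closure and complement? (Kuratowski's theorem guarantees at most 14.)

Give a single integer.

cl via duality: int({NE, W}) = {NE}, so X∖{NE} = {N, W, S, E}
Write k for closure, c for complement:
  1. A     = {N, S, E}
  2. kA    = {N, W, S, E}
  3. cA    = {NE, W}
  4. ckA   = {NE}
  5. kcA   = {NE, N, W, S, E}
  6. ckcA  = {}
applying k or c yields no new set

6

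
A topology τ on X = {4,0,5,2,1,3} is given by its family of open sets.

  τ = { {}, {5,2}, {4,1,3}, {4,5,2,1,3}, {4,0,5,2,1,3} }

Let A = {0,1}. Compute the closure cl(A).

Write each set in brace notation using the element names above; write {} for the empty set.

{4,0,1,3}

closure: X∖int(X∖A) = X∖{5,2} = {4,0,1,3}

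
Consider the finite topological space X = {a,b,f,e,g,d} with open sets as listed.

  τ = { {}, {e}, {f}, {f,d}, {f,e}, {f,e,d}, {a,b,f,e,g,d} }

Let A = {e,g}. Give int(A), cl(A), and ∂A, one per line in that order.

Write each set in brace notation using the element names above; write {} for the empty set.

int(A) = {e}
cl(A)  = {a,b,e,g}
∂A     = {a,b,g}

open subsets of A: {}, {e}; so int(A) = {e}
closure: X∖int(X∖A) = X∖{f,d} = {a,b,e,g}
∂A = {a,b,e,g} minus {e} = {a,b,g}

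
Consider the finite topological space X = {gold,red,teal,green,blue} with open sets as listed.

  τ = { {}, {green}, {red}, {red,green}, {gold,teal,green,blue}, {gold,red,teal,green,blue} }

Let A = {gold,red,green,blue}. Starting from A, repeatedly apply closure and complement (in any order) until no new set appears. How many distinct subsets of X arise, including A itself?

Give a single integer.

6

X∖A={teal}, int(X∖A)={}, hence cl(A)={gold,red,teal,green,blue}
Orbit (k=closure, c=complement):
  1. A     = {gold,red,green,blue}
  2. kA    = {gold,red,teal,green,blue}
  3. cA    = {teal}
  4. ckA   = {}
  5. kcA   = {gold,teal,blue}
  6. ckcA  = {red,green}
(closed under both — stop)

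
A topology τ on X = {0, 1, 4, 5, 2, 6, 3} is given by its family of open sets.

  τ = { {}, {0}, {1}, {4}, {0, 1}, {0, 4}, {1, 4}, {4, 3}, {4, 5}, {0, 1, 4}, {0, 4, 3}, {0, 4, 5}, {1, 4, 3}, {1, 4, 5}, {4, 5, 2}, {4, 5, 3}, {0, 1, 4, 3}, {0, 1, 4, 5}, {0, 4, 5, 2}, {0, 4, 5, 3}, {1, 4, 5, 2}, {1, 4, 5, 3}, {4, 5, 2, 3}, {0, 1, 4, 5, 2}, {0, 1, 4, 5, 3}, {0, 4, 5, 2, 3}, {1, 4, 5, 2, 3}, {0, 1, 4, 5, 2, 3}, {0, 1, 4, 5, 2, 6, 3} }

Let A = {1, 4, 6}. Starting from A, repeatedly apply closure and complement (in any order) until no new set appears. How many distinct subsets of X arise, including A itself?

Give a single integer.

closure: X∖int(X∖A) = X∖{0} = {1, 4, 5, 2, 6, 3}
Let k=closure and c=complement:
  1. A     = {1, 4, 6}
  2. kA    = {1, 4, 5, 2, 6, 3}
  3. cA    = {0, 5, 2, 3}
  4. ckA   = {0}
  5. kcA   = {0, 5, 2, 6, 3}
  6. kckA  = {0, 6}
  7. ckcA  = {1, 4}
  8. ckckA = {1, 4, 5, 2, 3}
— saturated at 8

8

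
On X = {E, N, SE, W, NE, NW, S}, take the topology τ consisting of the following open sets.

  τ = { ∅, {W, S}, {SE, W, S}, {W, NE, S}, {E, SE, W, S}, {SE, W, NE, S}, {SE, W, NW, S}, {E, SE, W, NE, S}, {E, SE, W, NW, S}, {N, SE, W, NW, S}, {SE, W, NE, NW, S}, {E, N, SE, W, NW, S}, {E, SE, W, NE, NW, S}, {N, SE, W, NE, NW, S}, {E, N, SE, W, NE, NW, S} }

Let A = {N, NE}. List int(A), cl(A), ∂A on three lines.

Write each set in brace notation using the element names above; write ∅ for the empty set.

U open, U⊆A: ∅. int(A) = ⋃ = ∅
X∖A={E, SE, W, NW, S}, int(X∖A)={E, SE, W, NW, S}, hence cl(A)={N, NE}
∂A: remove int from cl → {N, NE}

int(A) = ∅
cl(A)  = {N, NE}
∂A     = {N, NE}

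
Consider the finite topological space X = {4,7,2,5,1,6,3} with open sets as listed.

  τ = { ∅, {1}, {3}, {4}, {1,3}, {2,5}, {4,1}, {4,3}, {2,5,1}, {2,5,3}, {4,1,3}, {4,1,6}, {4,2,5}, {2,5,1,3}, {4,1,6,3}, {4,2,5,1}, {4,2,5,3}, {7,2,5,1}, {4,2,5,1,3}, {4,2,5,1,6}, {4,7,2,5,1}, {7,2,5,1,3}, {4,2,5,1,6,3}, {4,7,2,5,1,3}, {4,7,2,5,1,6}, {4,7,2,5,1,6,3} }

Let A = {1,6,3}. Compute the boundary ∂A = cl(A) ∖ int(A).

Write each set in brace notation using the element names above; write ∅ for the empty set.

{7,6}

U open, U⊆A: ∅, {1}, {3}, {1,3}. int(A) = ⋃ = {1,3}
X∖A={4,7,2,5}, int(X∖A)={4,2,5}, hence cl(A)={7,1,6,3}
∂A: remove int from cl → {7,6}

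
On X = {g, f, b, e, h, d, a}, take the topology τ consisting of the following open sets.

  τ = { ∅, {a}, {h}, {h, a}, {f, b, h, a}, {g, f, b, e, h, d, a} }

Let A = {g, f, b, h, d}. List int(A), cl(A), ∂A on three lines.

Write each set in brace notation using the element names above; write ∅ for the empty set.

int(A) = {h}
cl(A)  = {g, f, b, e, h, d}
∂A     = {g, f, b, e, d}

open subsets of A: ∅, {h}; so int(A) = {h}
closure: X∖int(X∖A) = X∖{a} = {g, f, b, e, h, d}
∂A = {g, f, b, e, h, d} minus {h} = {g, f, b, e, d}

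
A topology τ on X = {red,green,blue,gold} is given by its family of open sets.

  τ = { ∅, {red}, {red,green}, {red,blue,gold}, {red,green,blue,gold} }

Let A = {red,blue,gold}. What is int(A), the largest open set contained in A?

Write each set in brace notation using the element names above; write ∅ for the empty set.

{red,blue,gold}

opens ⊆ A: ∅, {red}, {red,blue,gold}; union → int = {red,blue,gold}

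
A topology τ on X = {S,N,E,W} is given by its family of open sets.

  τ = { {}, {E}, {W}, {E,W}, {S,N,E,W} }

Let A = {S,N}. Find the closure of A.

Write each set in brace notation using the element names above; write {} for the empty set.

X∖A={E,W}, int(X∖A)={E,W}, hence cl(A)={S,N}

{S,N}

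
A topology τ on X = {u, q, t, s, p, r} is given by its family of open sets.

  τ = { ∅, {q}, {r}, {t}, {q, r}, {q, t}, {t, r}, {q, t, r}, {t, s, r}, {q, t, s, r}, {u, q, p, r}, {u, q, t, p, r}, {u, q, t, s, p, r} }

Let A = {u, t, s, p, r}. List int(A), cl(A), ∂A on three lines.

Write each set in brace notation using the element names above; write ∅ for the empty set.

U open, U⊆A: ∅, {t}, {r}, {t, r}, {t, s, r}. int(A) = ⋃ = {t, s, r}
X∖A={q}, int(X∖A)={q}, hence cl(A)={u, t, s, p, r}
∂A: remove int from cl → {u, p}

int(A) = {t, s, r}
cl(A)  = {u, t, s, p, r}
∂A     = {u, p}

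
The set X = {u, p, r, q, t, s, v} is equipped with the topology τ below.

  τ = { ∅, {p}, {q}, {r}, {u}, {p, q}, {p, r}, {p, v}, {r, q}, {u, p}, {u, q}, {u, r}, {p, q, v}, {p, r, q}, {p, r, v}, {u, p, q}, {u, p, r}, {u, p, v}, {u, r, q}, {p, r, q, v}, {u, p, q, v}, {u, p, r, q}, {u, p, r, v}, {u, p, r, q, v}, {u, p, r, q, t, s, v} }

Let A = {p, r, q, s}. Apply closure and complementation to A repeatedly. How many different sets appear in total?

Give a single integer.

8

X∖A={u, t, v}, int(X∖A)={u}, hence cl(A)={p, r, q, t, s, v}
Orbit (k=closure, c=complement):
  1. A     = {p, r, q, s}
  2. kA    = {p, r, q, t, s, v}
  3. cA    = {u, t, v}
  4. ckA   = {u}
  5. kcA   = {u, t, s, v}
  6. kckA  = {u, t, s}
  7. ckcA  = {p, r, q}
  8. ckckA = {p, r, q, v}
(closed under both — stop)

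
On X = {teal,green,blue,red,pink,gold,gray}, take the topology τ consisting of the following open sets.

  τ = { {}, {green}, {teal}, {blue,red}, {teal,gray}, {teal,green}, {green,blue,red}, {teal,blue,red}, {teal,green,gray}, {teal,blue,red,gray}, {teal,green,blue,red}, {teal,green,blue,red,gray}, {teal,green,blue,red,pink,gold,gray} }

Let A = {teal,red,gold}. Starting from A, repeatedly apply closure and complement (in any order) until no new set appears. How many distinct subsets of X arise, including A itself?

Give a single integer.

12

cl via duality: int({green,blue,pink,gray}) = {green}, so X∖{green} = {teal,blue,red,pink,gold,gray}
Write k for closure, c for complement:
  1. A     = {teal,red,gold}
  2. kA    = {teal,blue,red,pink,gold,gray}
  3. cA    = {green,blue,pink,gray}
  4. ckA   = {green}
  5. kcA   = {green,blue,red,pink,gold,gray}
  6. kckA  = {green,pink,gold}
  7. ckcA  = {teal}
  8. ckckA = {teal,blue,red,gray}
  9. kckcA = {teal,pink,gold,gray}
  10. ckckcA = {green,blue,red}
  11. kckckcA = {green,blue,red,pink,gold}
  12. ckckckcA = {teal,gray}
applying k or c yields no new set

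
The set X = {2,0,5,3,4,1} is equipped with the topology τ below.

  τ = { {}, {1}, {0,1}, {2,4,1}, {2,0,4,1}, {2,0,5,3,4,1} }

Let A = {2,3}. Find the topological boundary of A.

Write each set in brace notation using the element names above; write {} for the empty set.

{2,5,3,4}

interior: largest open inside A is {} (from {})
cl via duality: int({0,5,4,1}) = {0,1}, so X∖{0,1} = {2,5,3,4}
cl∖int = {2,5,3,4}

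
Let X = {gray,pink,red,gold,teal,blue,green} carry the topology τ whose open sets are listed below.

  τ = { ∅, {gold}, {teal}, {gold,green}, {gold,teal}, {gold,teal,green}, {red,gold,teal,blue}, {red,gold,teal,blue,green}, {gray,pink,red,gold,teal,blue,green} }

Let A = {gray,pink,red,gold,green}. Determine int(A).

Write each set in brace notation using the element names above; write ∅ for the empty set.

U open, U⊆A: ∅, {gold}, {gold,green}. int(A) = ⋃ = {gold,green}

{gold,green}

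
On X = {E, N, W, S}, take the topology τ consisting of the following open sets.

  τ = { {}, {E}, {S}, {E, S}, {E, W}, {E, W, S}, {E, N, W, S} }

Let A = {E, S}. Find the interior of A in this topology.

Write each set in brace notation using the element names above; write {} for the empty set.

{E, S}

opens ⊆ A: {}, {E}, {S}, {E, S}; union → int = {E, S}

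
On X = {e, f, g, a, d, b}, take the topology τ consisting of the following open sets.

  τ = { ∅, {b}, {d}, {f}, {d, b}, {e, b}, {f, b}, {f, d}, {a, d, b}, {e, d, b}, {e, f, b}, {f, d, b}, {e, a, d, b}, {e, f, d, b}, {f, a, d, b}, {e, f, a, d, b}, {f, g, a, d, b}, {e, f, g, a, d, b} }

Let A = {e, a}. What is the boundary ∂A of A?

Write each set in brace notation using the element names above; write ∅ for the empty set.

{e, g, a}

U open, U⊆A: ∅. int(A) = ⋃ = ∅
X∖A={f, g, d, b}, int(X∖A)={f, d, b}, hence cl(A)={e, g, a}
∂A: remove int from cl → {e, g, a}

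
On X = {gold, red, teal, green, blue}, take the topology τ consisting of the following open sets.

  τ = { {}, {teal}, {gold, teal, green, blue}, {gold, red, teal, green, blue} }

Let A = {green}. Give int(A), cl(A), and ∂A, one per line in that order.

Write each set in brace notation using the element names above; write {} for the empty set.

open subsets of A: {}; so int(A) = {}
closure: X∖int(X∖A) = X∖{teal} = {gold, red, green, blue}
∂A = {gold, red, green, blue} minus {} = {gold, red, green, blue}

int(A) = {}
cl(A)  = {gold, red, green, blue}
∂A     = {gold, red, green, blue}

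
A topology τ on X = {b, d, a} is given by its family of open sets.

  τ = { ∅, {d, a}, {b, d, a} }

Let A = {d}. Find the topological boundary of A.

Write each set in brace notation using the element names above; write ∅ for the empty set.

{b, d, a}

interior: largest open inside A is ∅ (from ∅)
cl via duality: int({b, a}) = ∅, so X∖∅ = {b, d, a}
cl∖int = {b, d, a}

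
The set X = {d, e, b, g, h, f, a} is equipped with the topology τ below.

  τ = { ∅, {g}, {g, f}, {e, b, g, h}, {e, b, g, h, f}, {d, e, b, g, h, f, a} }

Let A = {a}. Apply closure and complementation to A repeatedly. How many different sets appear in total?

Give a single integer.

6

cl via duality: int({d, e, b, g, h, f}) = {e, b, g, h, f}, so X∖{e, b, g, h, f} = {d, a}
Write k for closure, c for complement:
  1. A     = {a}
  2. kA    = {d, a}
  3. cA    = {d, e, b, g, h, f}
  4. ckA   = {e, b, g, h, f}
  5. kcA   = {d, e, b, g, h, f, a}
  6. ckcA  = ∅
applying k or c yields no new set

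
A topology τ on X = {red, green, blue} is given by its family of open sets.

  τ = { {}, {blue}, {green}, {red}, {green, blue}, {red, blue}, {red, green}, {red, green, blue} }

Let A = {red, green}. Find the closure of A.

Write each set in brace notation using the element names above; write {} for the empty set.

{red, green}

cl via duality: int({blue}) = {blue}, so X∖{blue} = {red, green}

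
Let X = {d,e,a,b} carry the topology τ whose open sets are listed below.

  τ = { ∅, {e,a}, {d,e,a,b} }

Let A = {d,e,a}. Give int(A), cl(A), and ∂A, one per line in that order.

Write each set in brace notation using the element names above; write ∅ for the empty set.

int(A) = {e,a}
cl(A)  = {d,e,a,b}
∂A     = {d,b}

opens ⊆ A: ∅, {e,a}; union → int = {e,a}
complement {b}; its interior ∅; cl(A) = X∖∅ = {d,e,a,b}
boundary = {d,e,a,b} ∖ {e,a} = {d,b}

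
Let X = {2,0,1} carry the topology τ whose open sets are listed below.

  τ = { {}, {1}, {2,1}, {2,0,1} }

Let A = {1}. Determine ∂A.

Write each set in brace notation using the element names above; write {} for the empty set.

{2,0}

open subsets of A: {}, {1}; so int(A) = {1}
closure: X∖int(X∖A) = X∖{} = {2,0,1}
∂A = {2,0,1} minus {1} = {2,0}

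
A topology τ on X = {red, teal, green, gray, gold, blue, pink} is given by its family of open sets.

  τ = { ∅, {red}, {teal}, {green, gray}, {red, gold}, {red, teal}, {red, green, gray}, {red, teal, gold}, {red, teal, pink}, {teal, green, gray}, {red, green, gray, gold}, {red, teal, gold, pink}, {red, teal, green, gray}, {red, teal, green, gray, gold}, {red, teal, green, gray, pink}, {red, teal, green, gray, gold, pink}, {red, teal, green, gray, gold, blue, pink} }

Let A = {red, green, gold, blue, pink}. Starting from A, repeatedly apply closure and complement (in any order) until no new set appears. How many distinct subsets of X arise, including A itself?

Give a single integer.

cl via duality: int({teal, gray}) = {teal}, so X∖{teal} = {red, green, gray, gold, blue, pink}
Write k for closure, c for complement:
  1. A     = {red, green, gold, blue, pink}
  2. kA    = {red, green, gray, gold, blue, pink}
  3. cA    = {teal, gray}
  4. ckA   = {teal}
  5. kcA   = {teal, green, gray, blue, pink}
  6. kckA  = {teal, blue, pink}
  7. ckcA  = {red, gold}
  8. ckckA = {red, green, gray, gold}
  9. kckcA = {red, gold, blue, pink}
  10. ckckcA = {teal, green, gray}
applying k or c yields no new set

10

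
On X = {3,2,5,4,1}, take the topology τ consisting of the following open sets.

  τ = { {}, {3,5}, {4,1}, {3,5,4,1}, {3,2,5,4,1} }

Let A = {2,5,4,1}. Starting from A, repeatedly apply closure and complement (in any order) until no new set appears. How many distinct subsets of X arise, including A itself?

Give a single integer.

complement {3}; its interior {}; cl(A) = X∖{} = {3,2,5,4,1}
With k = closure, c = complement:
  1. A     = {2,5,4,1}
  2. kA    = {3,2,5,4,1}
  3. cA    = {3}
  4. ckA   = {}
  5. kcA   = {3,2,5}
  6. ckcA  = {4,1}
  7. kckcA = {2,4,1}
  8. ckckcA = {3,5}
k, c of each give nothing new

8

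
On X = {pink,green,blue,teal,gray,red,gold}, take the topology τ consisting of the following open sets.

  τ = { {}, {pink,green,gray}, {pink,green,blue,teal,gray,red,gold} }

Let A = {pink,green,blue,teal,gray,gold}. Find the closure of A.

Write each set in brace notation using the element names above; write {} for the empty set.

closure: X∖int(X∖A) = X∖{} = {pink,green,blue,teal,gray,red,gold}

{pink,green,blue,teal,gray,red,gold}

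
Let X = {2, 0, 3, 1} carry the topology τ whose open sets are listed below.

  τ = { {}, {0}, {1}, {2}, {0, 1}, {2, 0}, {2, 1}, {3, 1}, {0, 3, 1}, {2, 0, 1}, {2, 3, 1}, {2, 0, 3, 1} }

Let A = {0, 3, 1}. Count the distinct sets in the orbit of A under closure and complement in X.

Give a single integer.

2

cl via duality: int({2}) = {2}, so X∖{2} = {0, 3, 1}
Write k for closure, c for complement:
  1. A     = {0, 3, 1}
  2. cA    = {2}
applying k or c yields no new set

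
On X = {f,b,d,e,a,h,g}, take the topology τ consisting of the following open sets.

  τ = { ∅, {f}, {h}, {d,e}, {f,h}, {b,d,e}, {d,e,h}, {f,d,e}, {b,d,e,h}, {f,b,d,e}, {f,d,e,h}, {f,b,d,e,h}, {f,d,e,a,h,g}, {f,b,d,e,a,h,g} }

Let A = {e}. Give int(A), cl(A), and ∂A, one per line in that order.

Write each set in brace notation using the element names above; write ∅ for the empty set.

int(A) = ∅
cl(A)  = {b,d,e,a,g}
∂A     = {b,d,e,a,g}

opens ⊆ A: ∅; union → int = ∅
complement {f,b,d,a,h,g}; its interior {f,h}; cl(A) = X∖{f,h} = {b,d,e,a,g}
boundary = {b,d,e,a,g} ∖ ∅ = {b,d,e,a,g}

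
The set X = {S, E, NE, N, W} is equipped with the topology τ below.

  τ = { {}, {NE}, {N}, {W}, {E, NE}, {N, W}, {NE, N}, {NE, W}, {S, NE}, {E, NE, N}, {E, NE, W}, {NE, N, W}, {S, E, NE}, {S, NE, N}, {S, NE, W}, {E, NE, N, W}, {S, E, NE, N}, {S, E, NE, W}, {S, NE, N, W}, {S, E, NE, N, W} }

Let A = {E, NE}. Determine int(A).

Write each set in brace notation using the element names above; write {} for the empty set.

open subsets of A: {}, {NE}, {E, NE}; so int(A) = {E, NE}

{E, NE}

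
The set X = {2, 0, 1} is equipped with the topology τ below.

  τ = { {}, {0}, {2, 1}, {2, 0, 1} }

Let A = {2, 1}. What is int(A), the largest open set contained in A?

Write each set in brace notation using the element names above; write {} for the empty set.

open subsets of A: {}, {2, 1}; so int(A) = {2, 1}

{2, 1}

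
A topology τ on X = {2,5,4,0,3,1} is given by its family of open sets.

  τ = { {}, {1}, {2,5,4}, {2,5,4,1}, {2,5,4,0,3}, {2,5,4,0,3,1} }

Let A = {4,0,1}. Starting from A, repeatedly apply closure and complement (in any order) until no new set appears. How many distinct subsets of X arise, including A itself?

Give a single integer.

6

closure: X∖int(X∖A) = X∖{} = {2,5,4,0,3,1}
Let k=closure and c=complement:
  1. A     = {4,0,1}
  2. kA    = {2,5,4,0,3,1}
  3. cA    = {2,5,3}
  4. ckA   = {}
  5. kcA   = {2,5,4,0,3}
  6. ckcA  = {1}
— saturated at 6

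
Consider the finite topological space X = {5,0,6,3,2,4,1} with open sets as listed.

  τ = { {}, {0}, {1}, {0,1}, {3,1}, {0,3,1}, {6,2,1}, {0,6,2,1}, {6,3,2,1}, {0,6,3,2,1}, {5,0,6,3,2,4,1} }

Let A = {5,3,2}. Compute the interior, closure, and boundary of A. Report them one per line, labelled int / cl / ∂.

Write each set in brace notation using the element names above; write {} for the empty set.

int(A) = {}
cl(A)  = {5,6,3,2,4}
∂A     = {5,6,3,2,4}

U open, U⊆A: {}. int(A) = ⋃ = {}
X∖A={0,6,4,1}, int(X∖A)={0,1}, hence cl(A)={5,6,3,2,4}
∂A: remove int from cl → {5,6,3,2,4}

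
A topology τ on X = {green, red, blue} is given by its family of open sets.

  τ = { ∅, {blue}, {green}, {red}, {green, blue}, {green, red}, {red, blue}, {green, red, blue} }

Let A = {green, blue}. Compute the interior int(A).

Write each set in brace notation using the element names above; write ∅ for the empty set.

opens ⊆ A: ∅, {green}, {blue}, {green, blue}; union → int = {green, blue}

{green, blue}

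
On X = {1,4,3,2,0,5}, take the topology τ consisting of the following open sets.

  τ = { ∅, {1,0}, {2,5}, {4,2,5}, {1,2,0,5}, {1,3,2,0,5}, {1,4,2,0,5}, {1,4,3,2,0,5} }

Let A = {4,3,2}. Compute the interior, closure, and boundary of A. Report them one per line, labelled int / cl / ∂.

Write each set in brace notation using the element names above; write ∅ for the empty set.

interior: largest open inside A is ∅ (from ∅)
cl via duality: int({1,0,5}) = {1,0}, so X∖{1,0} = {4,3,2,5}
cl∖int = {4,3,2,5}

int(A) = ∅
cl(A)  = {4,3,2,5}
∂A     = {4,3,2,5}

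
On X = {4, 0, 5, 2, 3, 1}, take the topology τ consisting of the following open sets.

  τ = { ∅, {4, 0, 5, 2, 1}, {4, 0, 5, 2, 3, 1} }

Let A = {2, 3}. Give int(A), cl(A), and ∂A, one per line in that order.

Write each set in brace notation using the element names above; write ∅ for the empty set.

opens ⊆ A: ∅; union → int = ∅
complement {4, 0, 5, 1}; its interior ∅; cl(A) = X∖∅ = {4, 0, 5, 2, 3, 1}
boundary = {4, 0, 5, 2, 3, 1} ∖ ∅ = {4, 0, 5, 2, 3, 1}

int(A) = ∅
cl(A)  = {4, 0, 5, 2, 3, 1}
∂A     = {4, 0, 5, 2, 3, 1}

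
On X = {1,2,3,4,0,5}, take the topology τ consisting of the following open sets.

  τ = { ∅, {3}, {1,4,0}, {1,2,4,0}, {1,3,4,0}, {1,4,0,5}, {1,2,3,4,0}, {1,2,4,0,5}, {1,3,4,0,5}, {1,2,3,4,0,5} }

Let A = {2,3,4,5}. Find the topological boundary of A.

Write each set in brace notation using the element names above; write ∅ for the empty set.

{1,2,4,0,5}

opens ⊆ A: ∅, {3}; union → int = {3}
complement {1,0}; its interior ∅; cl(A) = X∖∅ = {1,2,3,4,0,5}
boundary = {1,2,3,4,0,5} ∖ {3} = {1,2,4,0,5}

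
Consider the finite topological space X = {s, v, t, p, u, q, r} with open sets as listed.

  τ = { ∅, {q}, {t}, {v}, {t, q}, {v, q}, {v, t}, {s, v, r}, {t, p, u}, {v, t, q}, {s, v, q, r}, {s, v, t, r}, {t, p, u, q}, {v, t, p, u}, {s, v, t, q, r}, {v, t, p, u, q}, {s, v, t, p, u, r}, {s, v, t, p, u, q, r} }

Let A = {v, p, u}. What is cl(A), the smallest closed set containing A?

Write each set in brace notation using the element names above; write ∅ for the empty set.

X∖A={s, t, q, r}, int(X∖A)={t, q}, hence cl(A)={s, v, p, u, r}

{s, v, p, u, r}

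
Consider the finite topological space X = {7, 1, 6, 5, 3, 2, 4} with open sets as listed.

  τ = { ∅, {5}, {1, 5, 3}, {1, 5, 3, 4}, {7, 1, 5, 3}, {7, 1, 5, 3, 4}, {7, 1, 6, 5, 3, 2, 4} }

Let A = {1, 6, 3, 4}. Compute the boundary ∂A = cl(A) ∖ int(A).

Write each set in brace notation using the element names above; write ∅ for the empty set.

interior: largest open inside A is ∅ (from ∅)
cl via duality: int({7, 5, 2}) = {5}, so X∖{5} = {7, 1, 6, 3, 2, 4}
cl∖int = {7, 1, 6, 3, 2, 4}

{7, 1, 6, 3, 2, 4}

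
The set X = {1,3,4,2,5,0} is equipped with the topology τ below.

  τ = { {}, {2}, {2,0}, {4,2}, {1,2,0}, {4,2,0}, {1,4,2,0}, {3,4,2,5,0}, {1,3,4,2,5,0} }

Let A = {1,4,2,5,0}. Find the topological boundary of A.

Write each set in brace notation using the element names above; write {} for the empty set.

{3,5}

interior: largest open inside A is {1,4,2,0} (from {}, {2}, {2,0}, {4,2}, {4,2,0}, {1,2,0}, {1,4,2,0})
cl via duality: int({3}) = {}, so X∖{} = {1,3,4,2,5,0}
cl∖int = {3,5}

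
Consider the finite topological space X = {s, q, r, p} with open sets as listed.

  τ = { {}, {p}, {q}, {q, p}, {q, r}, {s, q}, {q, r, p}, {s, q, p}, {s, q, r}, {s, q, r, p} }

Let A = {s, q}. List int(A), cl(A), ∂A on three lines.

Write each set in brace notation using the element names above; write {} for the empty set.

int(A) = {s, q}
cl(A)  = {s, q, r}
∂A     = {r}

interior: largest open inside A is {s, q} (from {}, {q}, {s, q})
cl via duality: int({r, p}) = {p}, so X∖{p} = {s, q, r}
cl∖int = {r}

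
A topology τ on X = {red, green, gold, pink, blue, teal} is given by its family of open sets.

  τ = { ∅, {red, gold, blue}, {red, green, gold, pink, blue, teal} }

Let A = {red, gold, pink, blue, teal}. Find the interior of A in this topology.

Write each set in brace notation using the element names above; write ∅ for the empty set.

open subsets of A: ∅, {red, gold, blue}; so int(A) = {red, gold, blue}

{red, gold, blue}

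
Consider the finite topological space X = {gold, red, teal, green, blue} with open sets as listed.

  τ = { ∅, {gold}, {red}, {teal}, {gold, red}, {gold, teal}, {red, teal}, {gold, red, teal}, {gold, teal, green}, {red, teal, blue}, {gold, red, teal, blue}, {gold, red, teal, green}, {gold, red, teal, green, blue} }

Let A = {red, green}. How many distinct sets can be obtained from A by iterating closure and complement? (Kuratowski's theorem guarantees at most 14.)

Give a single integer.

8

cl via duality: int({gold, teal, blue}) = {gold, teal}, so X∖{gold, teal} = {red, green, blue}
Write k for closure, c for complement:
  1. A     = {red, green}
  2. kA    = {red, green, blue}
  3. cA    = {gold, teal, blue}
  4. ckA   = {gold, teal}
  5. kcA   = {gold, teal, green, blue}
  6. ckcA  = {red}
  7. kckcA = {red, blue}
  8. ckckcA = {gold, teal, green}
applying k or c yields no new set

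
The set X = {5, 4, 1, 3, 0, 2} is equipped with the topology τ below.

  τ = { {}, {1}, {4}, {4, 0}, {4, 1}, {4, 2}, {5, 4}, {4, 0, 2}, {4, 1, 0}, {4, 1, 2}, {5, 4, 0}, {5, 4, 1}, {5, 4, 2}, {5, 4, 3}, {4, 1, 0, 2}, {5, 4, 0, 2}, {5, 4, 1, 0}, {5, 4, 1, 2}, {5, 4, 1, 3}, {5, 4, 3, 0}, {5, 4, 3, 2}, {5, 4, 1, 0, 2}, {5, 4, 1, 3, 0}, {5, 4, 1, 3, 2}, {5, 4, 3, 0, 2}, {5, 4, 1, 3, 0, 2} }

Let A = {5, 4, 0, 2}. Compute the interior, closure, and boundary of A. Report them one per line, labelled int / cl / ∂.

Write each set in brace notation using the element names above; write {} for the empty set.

opens ⊆ A: {}, {4}, {4, 0}, {4, 2}, {5, 4}, {5, 4, 0}, {4, 0, 2}, {5, 4, 2}, {5, 4, 0, 2}; union → int = {5, 4, 0, 2}
complement {1, 3}; its interior {1}; cl(A) = X∖{1} = {5, 4, 3, 0, 2}
boundary = {5, 4, 3, 0, 2} ∖ {5, 4, 0, 2} = {3}

int(A) = {5, 4, 0, 2}
cl(A)  = {5, 4, 3, 0, 2}
∂A     = {3}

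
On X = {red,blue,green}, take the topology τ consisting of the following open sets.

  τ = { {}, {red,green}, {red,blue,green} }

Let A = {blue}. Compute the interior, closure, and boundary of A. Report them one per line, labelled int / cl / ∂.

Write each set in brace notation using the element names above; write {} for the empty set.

U open, U⊆A: {}. int(A) = ⋃ = {}
X∖A={red,green}, int(X∖A)={red,green}, hence cl(A)={blue}
∂A: remove int from cl → {blue}

int(A) = {}
cl(A)  = {blue}
∂A     = {blue}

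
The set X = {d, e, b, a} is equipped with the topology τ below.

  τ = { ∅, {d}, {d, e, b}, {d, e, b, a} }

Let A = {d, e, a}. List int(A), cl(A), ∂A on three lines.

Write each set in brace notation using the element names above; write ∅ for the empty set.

U open, U⊆A: ∅, {d}. int(A) = ⋃ = {d}
X∖A={b}, int(X∖A)=∅, hence cl(A)={d, e, b, a}
∂A: remove int from cl → {e, b, a}

int(A) = {d}
cl(A)  = {d, e, b, a}
∂A     = {e, b, a}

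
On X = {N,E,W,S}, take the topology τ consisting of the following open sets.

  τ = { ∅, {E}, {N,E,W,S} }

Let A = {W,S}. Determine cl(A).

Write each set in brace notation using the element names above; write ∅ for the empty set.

{N,W,S}

closure: X∖int(X∖A) = X∖{E} = {N,W,S}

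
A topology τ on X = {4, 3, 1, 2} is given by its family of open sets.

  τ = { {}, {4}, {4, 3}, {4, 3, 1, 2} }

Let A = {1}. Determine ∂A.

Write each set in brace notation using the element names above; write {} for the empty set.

interior: largest open inside A is {} (from {})
cl via duality: int({4, 3, 2}) = {4, 3}, so X∖{4, 3} = {1, 2}
cl∖int = {1, 2}

{1, 2}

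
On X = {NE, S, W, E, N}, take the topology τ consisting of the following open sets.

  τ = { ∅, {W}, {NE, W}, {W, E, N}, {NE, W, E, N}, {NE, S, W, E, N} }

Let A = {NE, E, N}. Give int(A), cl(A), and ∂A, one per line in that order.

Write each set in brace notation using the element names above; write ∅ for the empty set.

interior: largest open inside A is ∅ (from ∅)
cl via duality: int({S, W}) = {W}, so X∖{W} = {NE, S, E, N}
cl∖int = {NE, S, E, N}

int(A) = ∅
cl(A)  = {NE, S, E, N}
∂A     = {NE, S, E, N}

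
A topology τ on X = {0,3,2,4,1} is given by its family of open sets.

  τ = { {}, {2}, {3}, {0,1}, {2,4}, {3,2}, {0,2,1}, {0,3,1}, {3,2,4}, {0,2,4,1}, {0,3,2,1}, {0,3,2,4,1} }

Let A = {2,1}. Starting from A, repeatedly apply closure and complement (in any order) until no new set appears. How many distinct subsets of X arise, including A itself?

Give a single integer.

X∖A={0,3,4}, int(X∖A)={3}, hence cl(A)={0,2,4,1}
Orbit (k=closure, c=complement):
  1. A     = {2,1}
  2. kA    = {0,2,4,1}
  3. cA    = {0,3,4}
  4. ckA   = {3}
  5. kcA   = {0,3,4,1}
  6. ckcA  = {2}
  7. kckcA = {2,4}
  8. ckckcA = {0,3,1}
(closed under both — stop)

8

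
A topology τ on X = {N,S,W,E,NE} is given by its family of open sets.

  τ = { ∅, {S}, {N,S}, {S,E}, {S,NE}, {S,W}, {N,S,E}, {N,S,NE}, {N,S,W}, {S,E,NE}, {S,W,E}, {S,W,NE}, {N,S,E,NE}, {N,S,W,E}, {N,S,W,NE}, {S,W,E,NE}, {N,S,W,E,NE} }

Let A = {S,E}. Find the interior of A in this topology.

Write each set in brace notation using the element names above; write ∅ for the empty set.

{S,E}

interior: largest open inside A is {S,E} (from ∅, {S}, {S,E})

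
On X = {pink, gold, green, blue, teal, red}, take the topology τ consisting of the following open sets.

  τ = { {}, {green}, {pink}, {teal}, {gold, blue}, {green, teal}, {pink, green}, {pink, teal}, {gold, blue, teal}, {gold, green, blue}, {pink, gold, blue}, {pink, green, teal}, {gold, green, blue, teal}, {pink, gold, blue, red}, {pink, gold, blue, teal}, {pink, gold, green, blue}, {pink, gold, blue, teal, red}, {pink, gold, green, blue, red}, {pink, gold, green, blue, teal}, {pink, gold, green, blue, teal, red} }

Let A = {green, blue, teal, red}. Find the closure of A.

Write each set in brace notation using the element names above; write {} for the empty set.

complement {pink, gold}; its interior {pink}; cl(A) = X∖{pink} = {gold, green, blue, teal, red}

{gold, green, blue, teal, red}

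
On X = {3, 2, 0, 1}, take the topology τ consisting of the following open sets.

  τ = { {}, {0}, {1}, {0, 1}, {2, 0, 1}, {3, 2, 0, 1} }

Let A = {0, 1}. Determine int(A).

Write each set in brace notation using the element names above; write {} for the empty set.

{0, 1}

U open, U⊆A: {}, {0}, {1}, {0, 1}. int(A) = ⋃ = {0, 1}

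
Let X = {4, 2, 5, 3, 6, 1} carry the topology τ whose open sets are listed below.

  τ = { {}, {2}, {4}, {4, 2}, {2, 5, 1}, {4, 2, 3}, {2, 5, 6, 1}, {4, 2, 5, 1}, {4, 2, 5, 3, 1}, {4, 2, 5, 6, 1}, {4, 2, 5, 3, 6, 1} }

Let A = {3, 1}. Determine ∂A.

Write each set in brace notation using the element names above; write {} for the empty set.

{5, 3, 6, 1}

interior: largest open inside A is {} (from {})
cl via duality: int({4, 2, 5, 6}) = {4, 2}, so X∖{4, 2} = {5, 3, 6, 1}
cl∖int = {5, 3, 6, 1}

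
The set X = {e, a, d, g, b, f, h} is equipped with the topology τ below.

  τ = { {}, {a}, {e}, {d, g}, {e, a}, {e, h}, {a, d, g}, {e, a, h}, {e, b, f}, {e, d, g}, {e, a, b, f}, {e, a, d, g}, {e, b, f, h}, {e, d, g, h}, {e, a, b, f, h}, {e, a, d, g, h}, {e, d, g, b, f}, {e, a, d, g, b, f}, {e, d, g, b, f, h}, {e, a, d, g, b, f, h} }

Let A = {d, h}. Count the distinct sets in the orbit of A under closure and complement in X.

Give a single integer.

X∖A={e, a, g, b, f}, int(X∖A)={e, a, b, f}, hence cl(A)={d, g, h}
Orbit (k=closure, c=complement):
  1. A     = {d, h}
  2. kA    = {d, g, h}
  3. cA    = {e, a, g, b, f}
  4. ckA   = {e, a, b, f}
  5. kcA   = {e, a, d, g, b, f, h}
  6. kckA  = {e, a, b, f, h}
  7. ckcA  = {}
  8. ckckA = {d, g}
(closed under both — stop)

8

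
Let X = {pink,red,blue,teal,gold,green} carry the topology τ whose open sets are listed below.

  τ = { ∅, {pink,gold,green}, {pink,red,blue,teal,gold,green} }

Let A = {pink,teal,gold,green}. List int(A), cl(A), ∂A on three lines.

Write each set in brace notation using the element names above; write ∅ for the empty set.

opens ⊆ A: ∅, {pink,gold,green}; union → int = {pink,gold,green}
complement {red,blue}; its interior ∅; cl(A) = X∖∅ = {pink,red,blue,teal,gold,green}
boundary = {pink,red,blue,teal,gold,green} ∖ {pink,gold,green} = {red,blue,teal}

int(A) = {pink,gold,green}
cl(A)  = {pink,red,blue,teal,gold,green}
∂A     = {red,blue,teal}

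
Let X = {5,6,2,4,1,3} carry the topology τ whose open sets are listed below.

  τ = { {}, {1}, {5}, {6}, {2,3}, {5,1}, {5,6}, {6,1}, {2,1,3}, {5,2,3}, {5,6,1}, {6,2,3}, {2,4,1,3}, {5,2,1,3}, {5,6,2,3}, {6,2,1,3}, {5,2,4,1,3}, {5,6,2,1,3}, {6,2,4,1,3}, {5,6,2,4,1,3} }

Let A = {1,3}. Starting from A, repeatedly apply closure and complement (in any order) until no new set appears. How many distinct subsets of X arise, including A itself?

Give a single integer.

8

closure: X∖int(X∖A) = X∖{5,6} = {2,4,1,3}
Let k=closure and c=complement:
  1. A     = {1,3}
  2. kA    = {2,4,1,3}
  3. cA    = {5,6,2,4}
  4. ckA   = {5,6}
  5. kcA   = {5,6,2,4,3}
  6. ckcA  = {1}
  7. kckcA = {4,1}
  8. ckckcA = {5,6,2,3}
— saturated at 8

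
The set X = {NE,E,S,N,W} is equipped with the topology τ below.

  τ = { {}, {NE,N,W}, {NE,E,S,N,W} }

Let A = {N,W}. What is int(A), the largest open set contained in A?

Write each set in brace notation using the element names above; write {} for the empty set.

{}

U open, U⊆A: {}. int(A) = ⋃ = {}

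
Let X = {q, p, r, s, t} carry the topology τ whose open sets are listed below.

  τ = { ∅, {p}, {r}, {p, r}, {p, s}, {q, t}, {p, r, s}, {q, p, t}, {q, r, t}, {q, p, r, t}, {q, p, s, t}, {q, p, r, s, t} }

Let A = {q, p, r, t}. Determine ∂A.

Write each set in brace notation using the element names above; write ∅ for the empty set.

{s}

U open, U⊆A: ∅, {r}, {p}, {p, r}, {q, t}, {q, r, t}, {q, p, t}, {q, p, r, t}. int(A) = ⋃ = {q, p, r, t}
X∖A={s}, int(X∖A)=∅, hence cl(A)={q, p, r, s, t}
∂A: remove int from cl → {s}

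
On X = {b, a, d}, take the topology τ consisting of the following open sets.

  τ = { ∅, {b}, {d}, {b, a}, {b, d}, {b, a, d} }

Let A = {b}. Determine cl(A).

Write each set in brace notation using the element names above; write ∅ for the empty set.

closure: X∖int(X∖A) = X∖{d} = {b, a}

{b, a}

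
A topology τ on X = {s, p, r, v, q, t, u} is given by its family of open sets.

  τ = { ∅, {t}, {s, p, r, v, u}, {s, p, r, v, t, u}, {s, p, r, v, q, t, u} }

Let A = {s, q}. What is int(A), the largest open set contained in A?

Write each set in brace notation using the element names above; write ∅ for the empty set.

open subsets of A: ∅; so int(A) = ∅

∅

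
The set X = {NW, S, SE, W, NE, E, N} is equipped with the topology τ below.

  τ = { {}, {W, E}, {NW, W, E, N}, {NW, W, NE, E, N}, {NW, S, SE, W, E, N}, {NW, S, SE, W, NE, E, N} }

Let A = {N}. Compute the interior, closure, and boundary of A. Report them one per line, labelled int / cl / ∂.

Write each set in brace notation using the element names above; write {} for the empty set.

int(A) = {}
cl(A)  = {NW, S, SE, NE, N}
∂A     = {NW, S, SE, NE, N}

interior: largest open inside A is {} (from {})
cl via duality: int({NW, S, SE, W, NE, E}) = {W, E}, so X∖{W, E} = {NW, S, SE, NE, N}
cl∖int = {NW, S, SE, NE, N}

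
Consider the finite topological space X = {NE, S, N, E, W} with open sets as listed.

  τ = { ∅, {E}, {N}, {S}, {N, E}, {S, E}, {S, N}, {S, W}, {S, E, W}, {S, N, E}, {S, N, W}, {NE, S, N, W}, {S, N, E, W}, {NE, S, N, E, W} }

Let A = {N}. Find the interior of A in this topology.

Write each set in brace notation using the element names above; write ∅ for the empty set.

U open, U⊆A: ∅, {N}. int(A) = ⋃ = {N}

{N}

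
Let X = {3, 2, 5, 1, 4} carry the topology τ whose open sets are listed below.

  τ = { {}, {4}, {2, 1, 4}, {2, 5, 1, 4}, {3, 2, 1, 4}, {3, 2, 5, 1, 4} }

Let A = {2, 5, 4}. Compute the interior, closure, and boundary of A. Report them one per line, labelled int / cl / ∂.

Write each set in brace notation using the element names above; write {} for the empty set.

open subsets of A: {}, {4}; so int(A) = {4}
closure: X∖int(X∖A) = X∖{} = {3, 2, 5, 1, 4}
∂A = {3, 2, 5, 1, 4} minus {4} = {3, 2, 5, 1}

int(A) = {4}
cl(A)  = {3, 2, 5, 1, 4}
∂A     = {3, 2, 5, 1}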